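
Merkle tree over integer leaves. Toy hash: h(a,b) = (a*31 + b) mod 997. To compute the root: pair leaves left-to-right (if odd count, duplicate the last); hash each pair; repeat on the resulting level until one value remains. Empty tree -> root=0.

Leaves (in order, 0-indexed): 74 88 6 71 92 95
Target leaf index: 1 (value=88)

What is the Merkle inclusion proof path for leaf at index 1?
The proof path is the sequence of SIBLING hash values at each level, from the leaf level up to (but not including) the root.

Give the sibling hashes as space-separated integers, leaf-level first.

Answer: 74 257 586

Derivation:
L0 (leaves): [74, 88, 6, 71, 92, 95], target index=1
L1: h(74,88)=(74*31+88)%997=388 [pair 0] h(6,71)=(6*31+71)%997=257 [pair 1] h(92,95)=(92*31+95)%997=953 [pair 2] -> [388, 257, 953]
  Sibling for proof at L0: 74
L2: h(388,257)=(388*31+257)%997=321 [pair 0] h(953,953)=(953*31+953)%997=586 [pair 1] -> [321, 586]
  Sibling for proof at L1: 257
L3: h(321,586)=(321*31+586)%997=567 [pair 0] -> [567]
  Sibling for proof at L2: 586
Root: 567
Proof path (sibling hashes from leaf to root): [74, 257, 586]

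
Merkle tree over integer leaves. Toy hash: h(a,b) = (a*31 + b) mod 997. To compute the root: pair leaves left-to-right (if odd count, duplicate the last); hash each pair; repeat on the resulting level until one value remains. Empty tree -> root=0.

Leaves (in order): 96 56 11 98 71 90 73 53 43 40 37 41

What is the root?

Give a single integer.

Answer: 785

Derivation:
L0: [96, 56, 11, 98, 71, 90, 73, 53, 43, 40, 37, 41]
L1: h(96,56)=(96*31+56)%997=41 h(11,98)=(11*31+98)%997=439 h(71,90)=(71*31+90)%997=297 h(73,53)=(73*31+53)%997=322 h(43,40)=(43*31+40)%997=376 h(37,41)=(37*31+41)%997=191 -> [41, 439, 297, 322, 376, 191]
L2: h(41,439)=(41*31+439)%997=713 h(297,322)=(297*31+322)%997=556 h(376,191)=(376*31+191)%997=880 -> [713, 556, 880]
L3: h(713,556)=(713*31+556)%997=725 h(880,880)=(880*31+880)%997=244 -> [725, 244]
L4: h(725,244)=(725*31+244)%997=785 -> [785]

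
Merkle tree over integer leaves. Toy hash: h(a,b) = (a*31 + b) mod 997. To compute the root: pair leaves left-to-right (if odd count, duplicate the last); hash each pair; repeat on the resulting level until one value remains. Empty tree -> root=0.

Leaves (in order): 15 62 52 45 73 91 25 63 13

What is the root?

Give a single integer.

Answer: 588

Derivation:
L0: [15, 62, 52, 45, 73, 91, 25, 63, 13]
L1: h(15,62)=(15*31+62)%997=527 h(52,45)=(52*31+45)%997=660 h(73,91)=(73*31+91)%997=360 h(25,63)=(25*31+63)%997=838 h(13,13)=(13*31+13)%997=416 -> [527, 660, 360, 838, 416]
L2: h(527,660)=(527*31+660)%997=48 h(360,838)=(360*31+838)%997=34 h(416,416)=(416*31+416)%997=351 -> [48, 34, 351]
L3: h(48,34)=(48*31+34)%997=525 h(351,351)=(351*31+351)%997=265 -> [525, 265]
L4: h(525,265)=(525*31+265)%997=588 -> [588]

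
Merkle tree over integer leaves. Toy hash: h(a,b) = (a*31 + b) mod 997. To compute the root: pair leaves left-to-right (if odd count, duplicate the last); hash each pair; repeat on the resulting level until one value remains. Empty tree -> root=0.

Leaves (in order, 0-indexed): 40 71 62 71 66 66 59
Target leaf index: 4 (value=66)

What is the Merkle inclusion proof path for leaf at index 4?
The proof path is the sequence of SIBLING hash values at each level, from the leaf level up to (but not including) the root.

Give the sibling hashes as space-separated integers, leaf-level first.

L0 (leaves): [40, 71, 62, 71, 66, 66, 59], target index=4
L1: h(40,71)=(40*31+71)%997=314 [pair 0] h(62,71)=(62*31+71)%997=996 [pair 1] h(66,66)=(66*31+66)%997=118 [pair 2] h(59,59)=(59*31+59)%997=891 [pair 3] -> [314, 996, 118, 891]
  Sibling for proof at L0: 66
L2: h(314,996)=(314*31+996)%997=760 [pair 0] h(118,891)=(118*31+891)%997=561 [pair 1] -> [760, 561]
  Sibling for proof at L1: 891
L3: h(760,561)=(760*31+561)%997=193 [pair 0] -> [193]
  Sibling for proof at L2: 760
Root: 193
Proof path (sibling hashes from leaf to root): [66, 891, 760]

Answer: 66 891 760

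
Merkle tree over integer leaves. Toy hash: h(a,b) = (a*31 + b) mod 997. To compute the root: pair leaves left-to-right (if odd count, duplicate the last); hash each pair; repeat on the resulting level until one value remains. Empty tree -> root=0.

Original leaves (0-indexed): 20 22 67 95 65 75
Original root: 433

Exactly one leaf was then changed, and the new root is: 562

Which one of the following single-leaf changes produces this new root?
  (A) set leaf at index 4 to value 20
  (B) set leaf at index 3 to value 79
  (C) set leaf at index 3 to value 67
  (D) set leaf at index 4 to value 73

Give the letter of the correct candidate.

Original leaves: [20, 22, 67, 95, 65, 75]
Target new root: 562
Try each candidate change and compute the resulting root:
Candidate A: set leaf[4] = 20 -> leaves = [20, 22, 67, 95, 20, 75]
  L0: [20, 22, 67, 95, 20, 75]
  L1: h(20,22)=(20*31+22)%997=642 h(67,95)=(67*31+95)%997=178 h(20,75)=(20*31+75)%997=695 -> [642, 178, 695]
  L2: h(642,178)=(642*31+178)%997=140 h(695,695)=(695*31+695)%997=306 -> [140, 306]
  L3: h(140,306)=(140*31+306)%997=658 -> [658]
  root = 658 != target 562
Candidate B: set leaf[3] = 79 -> leaves = [20, 22, 67, 79, 65, 75]
  L0: [20, 22, 67, 79, 65, 75]
  L1: h(20,22)=(20*31+22)%997=642 h(67,79)=(67*31+79)%997=162 h(65,75)=(65*31+75)%997=96 -> [642, 162, 96]
  L2: h(642,162)=(642*31+162)%997=124 h(96,96)=(96*31+96)%997=81 -> [124, 81]
  L3: h(124,81)=(124*31+81)%997=934 -> [934]
  root = 934 != target 562
Candidate C: set leaf[3] = 67 -> leaves = [20, 22, 67, 67, 65, 75]
  L0: [20, 22, 67, 67, 65, 75]
  L1: h(20,22)=(20*31+22)%997=642 h(67,67)=(67*31+67)%997=150 h(65,75)=(65*31+75)%997=96 -> [642, 150, 96]
  L2: h(642,150)=(642*31+150)%997=112 h(96,96)=(96*31+96)%997=81 -> [112, 81]
  L3: h(112,81)=(112*31+81)%997=562 -> [562]
  root = 562 == target 562  ** MATCH **
Candidate D: set leaf[4] = 73 -> leaves = [20, 22, 67, 95, 73, 75]
  L0: [20, 22, 67, 95, 73, 75]
  L1: h(20,22)=(20*31+22)%997=642 h(67,95)=(67*31+95)%997=178 h(73,75)=(73*31+75)%997=344 -> [642, 178, 344]
  L2: h(642,178)=(642*31+178)%997=140 h(344,344)=(344*31+344)%997=41 -> [140, 41]
  L3: h(140,41)=(140*31+41)%997=393 -> [393]
  root = 393 != target 562
Candidate C produces the target root.

Answer: C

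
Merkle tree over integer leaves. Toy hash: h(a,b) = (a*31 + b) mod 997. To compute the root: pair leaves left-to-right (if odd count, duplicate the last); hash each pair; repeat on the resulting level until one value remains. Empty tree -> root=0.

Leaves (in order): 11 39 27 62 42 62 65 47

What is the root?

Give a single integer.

L0: [11, 39, 27, 62, 42, 62, 65, 47]
L1: h(11,39)=(11*31+39)%997=380 h(27,62)=(27*31+62)%997=899 h(42,62)=(42*31+62)%997=367 h(65,47)=(65*31+47)%997=68 -> [380, 899, 367, 68]
L2: h(380,899)=(380*31+899)%997=715 h(367,68)=(367*31+68)%997=478 -> [715, 478]
L3: h(715,478)=(715*31+478)%997=709 -> [709]

Answer: 709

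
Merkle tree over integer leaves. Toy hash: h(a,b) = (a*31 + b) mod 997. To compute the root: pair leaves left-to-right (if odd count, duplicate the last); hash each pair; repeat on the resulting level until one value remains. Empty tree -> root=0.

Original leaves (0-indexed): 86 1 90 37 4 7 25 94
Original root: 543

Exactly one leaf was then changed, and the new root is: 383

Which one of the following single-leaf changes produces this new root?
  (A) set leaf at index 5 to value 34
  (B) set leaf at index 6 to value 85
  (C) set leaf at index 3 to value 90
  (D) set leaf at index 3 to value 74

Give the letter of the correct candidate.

Original leaves: [86, 1, 90, 37, 4, 7, 25, 94]
Target new root: 383
Try each candidate change and compute the resulting root:
Candidate A: set leaf[5] = 34 -> leaves = [86, 1, 90, 37, 4, 34, 25, 94]
  L0: [86, 1, 90, 37, 4, 34, 25, 94]
  L1: h(86,1)=(86*31+1)%997=673 h(90,37)=(90*31+37)%997=833 h(4,34)=(4*31+34)%997=158 h(25,94)=(25*31+94)%997=869 -> [673, 833, 158, 869]
  L2: h(673,833)=(673*31+833)%997=759 h(158,869)=(158*31+869)%997=782 -> [759, 782]
  L3: h(759,782)=(759*31+782)%997=383 -> [383]
  root = 383 == target 383  ** MATCH **
Candidate B: set leaf[6] = 85 -> leaves = [86, 1, 90, 37, 4, 7, 85, 94]
  L0: [86, 1, 90, 37, 4, 7, 85, 94]
  L1: h(86,1)=(86*31+1)%997=673 h(90,37)=(90*31+37)%997=833 h(4,7)=(4*31+7)%997=131 h(85,94)=(85*31+94)%997=735 -> [673, 833, 131, 735]
  L2: h(673,833)=(673*31+833)%997=759 h(131,735)=(131*31+735)%997=808 -> [759, 808]
  L3: h(759,808)=(759*31+808)%997=409 -> [409]
  root = 409 != target 383
Candidate C: set leaf[3] = 90 -> leaves = [86, 1, 90, 90, 4, 7, 25, 94]
  L0: [86, 1, 90, 90, 4, 7, 25, 94]
  L1: h(86,1)=(86*31+1)%997=673 h(90,90)=(90*31+90)%997=886 h(4,7)=(4*31+7)%997=131 h(25,94)=(25*31+94)%997=869 -> [673, 886, 131, 869]
  L2: h(673,886)=(673*31+886)%997=812 h(131,869)=(131*31+869)%997=942 -> [812, 942]
  L3: h(812,942)=(812*31+942)%997=192 -> [192]
  root = 192 != target 383
Candidate D: set leaf[3] = 74 -> leaves = [86, 1, 90, 74, 4, 7, 25, 94]
  L0: [86, 1, 90, 74, 4, 7, 25, 94]
  L1: h(86,1)=(86*31+1)%997=673 h(90,74)=(90*31+74)%997=870 h(4,7)=(4*31+7)%997=131 h(25,94)=(25*31+94)%997=869 -> [673, 870, 131, 869]
  L2: h(673,870)=(673*31+870)%997=796 h(131,869)=(131*31+869)%997=942 -> [796, 942]
  L3: h(796,942)=(796*31+942)%997=693 -> [693]
  root = 693 != target 383
Candidate A produces the target root.

Answer: A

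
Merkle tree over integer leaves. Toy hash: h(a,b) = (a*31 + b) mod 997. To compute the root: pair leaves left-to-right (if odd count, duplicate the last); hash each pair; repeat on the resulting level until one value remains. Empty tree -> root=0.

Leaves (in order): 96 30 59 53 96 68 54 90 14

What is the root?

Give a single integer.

Answer: 320

Derivation:
L0: [96, 30, 59, 53, 96, 68, 54, 90, 14]
L1: h(96,30)=(96*31+30)%997=15 h(59,53)=(59*31+53)%997=885 h(96,68)=(96*31+68)%997=53 h(54,90)=(54*31+90)%997=767 h(14,14)=(14*31+14)%997=448 -> [15, 885, 53, 767, 448]
L2: h(15,885)=(15*31+885)%997=353 h(53,767)=(53*31+767)%997=416 h(448,448)=(448*31+448)%997=378 -> [353, 416, 378]
L3: h(353,416)=(353*31+416)%997=392 h(378,378)=(378*31+378)%997=132 -> [392, 132]
L4: h(392,132)=(392*31+132)%997=320 -> [320]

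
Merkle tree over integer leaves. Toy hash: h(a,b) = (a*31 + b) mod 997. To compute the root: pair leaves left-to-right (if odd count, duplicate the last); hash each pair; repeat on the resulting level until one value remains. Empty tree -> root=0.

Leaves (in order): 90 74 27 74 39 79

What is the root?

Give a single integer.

L0: [90, 74, 27, 74, 39, 79]
L1: h(90,74)=(90*31+74)%997=870 h(27,74)=(27*31+74)%997=911 h(39,79)=(39*31+79)%997=291 -> [870, 911, 291]
L2: h(870,911)=(870*31+911)%997=962 h(291,291)=(291*31+291)%997=339 -> [962, 339]
L3: h(962,339)=(962*31+339)%997=251 -> [251]

Answer: 251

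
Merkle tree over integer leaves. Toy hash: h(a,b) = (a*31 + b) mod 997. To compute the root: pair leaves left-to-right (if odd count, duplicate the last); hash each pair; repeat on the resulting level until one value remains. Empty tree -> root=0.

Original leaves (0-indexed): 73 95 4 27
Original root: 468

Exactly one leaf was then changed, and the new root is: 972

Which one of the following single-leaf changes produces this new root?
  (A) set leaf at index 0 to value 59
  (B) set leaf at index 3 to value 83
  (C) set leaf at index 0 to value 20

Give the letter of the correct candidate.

Original leaves: [73, 95, 4, 27]
Target new root: 972
Try each candidate change and compute the resulting root:
Candidate A: set leaf[0] = 59 -> leaves = [59, 95, 4, 27]
  L0: [59, 95, 4, 27]
  L1: h(59,95)=(59*31+95)%997=927 h(4,27)=(4*31+27)%997=151 -> [927, 151]
  L2: h(927,151)=(927*31+151)%997=972 -> [972]
  root = 972 == target 972  ** MATCH **
Candidate B: set leaf[3] = 83 -> leaves = [73, 95, 4, 83]
  L0: [73, 95, 4, 83]
  L1: h(73,95)=(73*31+95)%997=364 h(4,83)=(4*31+83)%997=207 -> [364, 207]
  L2: h(364,207)=(364*31+207)%997=524 -> [524]
  root = 524 != target 972
Candidate C: set leaf[0] = 20 -> leaves = [20, 95, 4, 27]
  L0: [20, 95, 4, 27]
  L1: h(20,95)=(20*31+95)%997=715 h(4,27)=(4*31+27)%997=151 -> [715, 151]
  L2: h(715,151)=(715*31+151)%997=382 -> [382]
  root = 382 != target 972
Candidate A produces the target root.

Answer: A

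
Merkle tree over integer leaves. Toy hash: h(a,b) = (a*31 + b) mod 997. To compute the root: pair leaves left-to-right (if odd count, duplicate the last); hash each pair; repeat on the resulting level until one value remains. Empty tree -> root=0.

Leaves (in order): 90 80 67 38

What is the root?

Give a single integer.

L0: [90, 80, 67, 38]
L1: h(90,80)=(90*31+80)%997=876 h(67,38)=(67*31+38)%997=121 -> [876, 121]
L2: h(876,121)=(876*31+121)%997=358 -> [358]

Answer: 358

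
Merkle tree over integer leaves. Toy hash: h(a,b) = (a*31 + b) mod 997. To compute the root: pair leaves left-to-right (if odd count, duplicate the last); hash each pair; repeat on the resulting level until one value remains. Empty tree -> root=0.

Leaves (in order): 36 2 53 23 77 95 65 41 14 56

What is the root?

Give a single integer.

Answer: 975

Derivation:
L0: [36, 2, 53, 23, 77, 95, 65, 41, 14, 56]
L1: h(36,2)=(36*31+2)%997=121 h(53,23)=(53*31+23)%997=669 h(77,95)=(77*31+95)%997=488 h(65,41)=(65*31+41)%997=62 h(14,56)=(14*31+56)%997=490 -> [121, 669, 488, 62, 490]
L2: h(121,669)=(121*31+669)%997=432 h(488,62)=(488*31+62)%997=235 h(490,490)=(490*31+490)%997=725 -> [432, 235, 725]
L3: h(432,235)=(432*31+235)%997=666 h(725,725)=(725*31+725)%997=269 -> [666, 269]
L4: h(666,269)=(666*31+269)%997=975 -> [975]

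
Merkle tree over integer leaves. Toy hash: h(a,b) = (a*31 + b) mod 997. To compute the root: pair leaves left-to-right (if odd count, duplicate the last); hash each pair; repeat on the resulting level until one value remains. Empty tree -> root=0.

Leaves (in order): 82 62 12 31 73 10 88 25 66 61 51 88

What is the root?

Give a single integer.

Answer: 167

Derivation:
L0: [82, 62, 12, 31, 73, 10, 88, 25, 66, 61, 51, 88]
L1: h(82,62)=(82*31+62)%997=610 h(12,31)=(12*31+31)%997=403 h(73,10)=(73*31+10)%997=279 h(88,25)=(88*31+25)%997=759 h(66,61)=(66*31+61)%997=113 h(51,88)=(51*31+88)%997=672 -> [610, 403, 279, 759, 113, 672]
L2: h(610,403)=(610*31+403)%997=370 h(279,759)=(279*31+759)%997=435 h(113,672)=(113*31+672)%997=187 -> [370, 435, 187]
L3: h(370,435)=(370*31+435)%997=938 h(187,187)=(187*31+187)%997=2 -> [938, 2]
L4: h(938,2)=(938*31+2)%997=167 -> [167]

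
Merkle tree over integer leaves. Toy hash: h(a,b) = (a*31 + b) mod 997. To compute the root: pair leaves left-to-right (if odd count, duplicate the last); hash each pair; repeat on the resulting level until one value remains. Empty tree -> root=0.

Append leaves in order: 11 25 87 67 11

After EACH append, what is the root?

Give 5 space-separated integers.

After append 11 (leaves=[11]):
  L0: [11]
  root=11
After append 25 (leaves=[11, 25]):
  L0: [11, 25]
  L1: h(11,25)=(11*31+25)%997=366 -> [366]
  root=366
After append 87 (leaves=[11, 25, 87]):
  L0: [11, 25, 87]
  L1: h(11,25)=(11*31+25)%997=366 h(87,87)=(87*31+87)%997=790 -> [366, 790]
  L2: h(366,790)=(366*31+790)%997=172 -> [172]
  root=172
After append 67 (leaves=[11, 25, 87, 67]):
  L0: [11, 25, 87, 67]
  L1: h(11,25)=(11*31+25)%997=366 h(87,67)=(87*31+67)%997=770 -> [366, 770]
  L2: h(366,770)=(366*31+770)%997=152 -> [152]
  root=152
After append 11 (leaves=[11, 25, 87, 67, 11]):
  L0: [11, 25, 87, 67, 11]
  L1: h(11,25)=(11*31+25)%997=366 h(87,67)=(87*31+67)%997=770 h(11,11)=(11*31+11)%997=352 -> [366, 770, 352]
  L2: h(366,770)=(366*31+770)%997=152 h(352,352)=(352*31+352)%997=297 -> [152, 297]
  L3: h(152,297)=(152*31+297)%997=24 -> [24]
  root=24

Answer: 11 366 172 152 24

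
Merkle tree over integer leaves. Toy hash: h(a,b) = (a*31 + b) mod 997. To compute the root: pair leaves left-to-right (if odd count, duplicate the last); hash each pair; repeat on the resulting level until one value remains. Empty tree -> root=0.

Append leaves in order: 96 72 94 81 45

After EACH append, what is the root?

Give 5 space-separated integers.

Answer: 96 57 787 774 284

Derivation:
After append 96 (leaves=[96]):
  L0: [96]
  root=96
After append 72 (leaves=[96, 72]):
  L0: [96, 72]
  L1: h(96,72)=(96*31+72)%997=57 -> [57]
  root=57
After append 94 (leaves=[96, 72, 94]):
  L0: [96, 72, 94]
  L1: h(96,72)=(96*31+72)%997=57 h(94,94)=(94*31+94)%997=17 -> [57, 17]
  L2: h(57,17)=(57*31+17)%997=787 -> [787]
  root=787
After append 81 (leaves=[96, 72, 94, 81]):
  L0: [96, 72, 94, 81]
  L1: h(96,72)=(96*31+72)%997=57 h(94,81)=(94*31+81)%997=4 -> [57, 4]
  L2: h(57,4)=(57*31+4)%997=774 -> [774]
  root=774
After append 45 (leaves=[96, 72, 94, 81, 45]):
  L0: [96, 72, 94, 81, 45]
  L1: h(96,72)=(96*31+72)%997=57 h(94,81)=(94*31+81)%997=4 h(45,45)=(45*31+45)%997=443 -> [57, 4, 443]
  L2: h(57,4)=(57*31+4)%997=774 h(443,443)=(443*31+443)%997=218 -> [774, 218]
  L3: h(774,218)=(774*31+218)%997=284 -> [284]
  root=284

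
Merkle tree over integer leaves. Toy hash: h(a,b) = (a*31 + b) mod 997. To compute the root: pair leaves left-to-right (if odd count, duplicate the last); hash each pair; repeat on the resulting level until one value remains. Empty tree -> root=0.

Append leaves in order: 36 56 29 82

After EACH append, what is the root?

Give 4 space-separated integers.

Answer: 36 175 371 424

Derivation:
After append 36 (leaves=[36]):
  L0: [36]
  root=36
After append 56 (leaves=[36, 56]):
  L0: [36, 56]
  L1: h(36,56)=(36*31+56)%997=175 -> [175]
  root=175
After append 29 (leaves=[36, 56, 29]):
  L0: [36, 56, 29]
  L1: h(36,56)=(36*31+56)%997=175 h(29,29)=(29*31+29)%997=928 -> [175, 928]
  L2: h(175,928)=(175*31+928)%997=371 -> [371]
  root=371
After append 82 (leaves=[36, 56, 29, 82]):
  L0: [36, 56, 29, 82]
  L1: h(36,56)=(36*31+56)%997=175 h(29,82)=(29*31+82)%997=981 -> [175, 981]
  L2: h(175,981)=(175*31+981)%997=424 -> [424]
  root=424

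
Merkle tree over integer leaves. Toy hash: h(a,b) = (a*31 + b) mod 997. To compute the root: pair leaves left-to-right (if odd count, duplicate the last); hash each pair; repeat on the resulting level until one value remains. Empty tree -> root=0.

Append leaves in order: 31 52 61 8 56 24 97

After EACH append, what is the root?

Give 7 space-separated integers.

After append 31 (leaves=[31]):
  L0: [31]
  root=31
After append 52 (leaves=[31, 52]):
  L0: [31, 52]
  L1: h(31,52)=(31*31+52)%997=16 -> [16]
  root=16
After append 61 (leaves=[31, 52, 61]):
  L0: [31, 52, 61]
  L1: h(31,52)=(31*31+52)%997=16 h(61,61)=(61*31+61)%997=955 -> [16, 955]
  L2: h(16,955)=(16*31+955)%997=454 -> [454]
  root=454
After append 8 (leaves=[31, 52, 61, 8]):
  L0: [31, 52, 61, 8]
  L1: h(31,52)=(31*31+52)%997=16 h(61,8)=(61*31+8)%997=902 -> [16, 902]
  L2: h(16,902)=(16*31+902)%997=401 -> [401]
  root=401
After append 56 (leaves=[31, 52, 61, 8, 56]):
  L0: [31, 52, 61, 8, 56]
  L1: h(31,52)=(31*31+52)%997=16 h(61,8)=(61*31+8)%997=902 h(56,56)=(56*31+56)%997=795 -> [16, 902, 795]
  L2: h(16,902)=(16*31+902)%997=401 h(795,795)=(795*31+795)%997=515 -> [401, 515]
  L3: h(401,515)=(401*31+515)%997=982 -> [982]
  root=982
After append 24 (leaves=[31, 52, 61, 8, 56, 24]):
  L0: [31, 52, 61, 8, 56, 24]
  L1: h(31,52)=(31*31+52)%997=16 h(61,8)=(61*31+8)%997=902 h(56,24)=(56*31+24)%997=763 -> [16, 902, 763]
  L2: h(16,902)=(16*31+902)%997=401 h(763,763)=(763*31+763)%997=488 -> [401, 488]
  L3: h(401,488)=(401*31+488)%997=955 -> [955]
  root=955
After append 97 (leaves=[31, 52, 61, 8, 56, 24, 97]):
  L0: [31, 52, 61, 8, 56, 24, 97]
  L1: h(31,52)=(31*31+52)%997=16 h(61,8)=(61*31+8)%997=902 h(56,24)=(56*31+24)%997=763 h(97,97)=(97*31+97)%997=113 -> [16, 902, 763, 113]
  L2: h(16,902)=(16*31+902)%997=401 h(763,113)=(763*31+113)%997=835 -> [401, 835]
  L3: h(401,835)=(401*31+835)%997=305 -> [305]
  root=305

Answer: 31 16 454 401 982 955 305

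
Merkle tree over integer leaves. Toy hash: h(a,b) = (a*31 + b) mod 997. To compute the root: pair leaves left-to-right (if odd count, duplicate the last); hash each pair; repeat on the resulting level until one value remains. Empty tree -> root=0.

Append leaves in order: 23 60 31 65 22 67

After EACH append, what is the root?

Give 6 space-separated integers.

After append 23 (leaves=[23]):
  L0: [23]
  root=23
After append 60 (leaves=[23, 60]):
  L0: [23, 60]
  L1: h(23,60)=(23*31+60)%997=773 -> [773]
  root=773
After append 31 (leaves=[23, 60, 31]):
  L0: [23, 60, 31]
  L1: h(23,60)=(23*31+60)%997=773 h(31,31)=(31*31+31)%997=992 -> [773, 992]
  L2: h(773,992)=(773*31+992)%997=30 -> [30]
  root=30
After append 65 (leaves=[23, 60, 31, 65]):
  L0: [23, 60, 31, 65]
  L1: h(23,60)=(23*31+60)%997=773 h(31,65)=(31*31+65)%997=29 -> [773, 29]
  L2: h(773,29)=(773*31+29)%997=64 -> [64]
  root=64
After append 22 (leaves=[23, 60, 31, 65, 22]):
  L0: [23, 60, 31, 65, 22]
  L1: h(23,60)=(23*31+60)%997=773 h(31,65)=(31*31+65)%997=29 h(22,22)=(22*31+22)%997=704 -> [773, 29, 704]
  L2: h(773,29)=(773*31+29)%997=64 h(704,704)=(704*31+704)%997=594 -> [64, 594]
  L3: h(64,594)=(64*31+594)%997=584 -> [584]
  root=584
After append 67 (leaves=[23, 60, 31, 65, 22, 67]):
  L0: [23, 60, 31, 65, 22, 67]
  L1: h(23,60)=(23*31+60)%997=773 h(31,65)=(31*31+65)%997=29 h(22,67)=(22*31+67)%997=749 -> [773, 29, 749]
  L2: h(773,29)=(773*31+29)%997=64 h(749,749)=(749*31+749)%997=40 -> [64, 40]
  L3: h(64,40)=(64*31+40)%997=30 -> [30]
  root=30

Answer: 23 773 30 64 584 30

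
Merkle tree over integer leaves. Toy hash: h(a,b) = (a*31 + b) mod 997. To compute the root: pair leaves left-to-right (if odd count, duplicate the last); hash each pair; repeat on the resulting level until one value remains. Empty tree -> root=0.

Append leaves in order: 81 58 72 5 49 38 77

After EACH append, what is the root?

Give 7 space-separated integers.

Answer: 81 575 189 122 120 765 675

Derivation:
After append 81 (leaves=[81]):
  L0: [81]
  root=81
After append 58 (leaves=[81, 58]):
  L0: [81, 58]
  L1: h(81,58)=(81*31+58)%997=575 -> [575]
  root=575
After append 72 (leaves=[81, 58, 72]):
  L0: [81, 58, 72]
  L1: h(81,58)=(81*31+58)%997=575 h(72,72)=(72*31+72)%997=310 -> [575, 310]
  L2: h(575,310)=(575*31+310)%997=189 -> [189]
  root=189
After append 5 (leaves=[81, 58, 72, 5]):
  L0: [81, 58, 72, 5]
  L1: h(81,58)=(81*31+58)%997=575 h(72,5)=(72*31+5)%997=243 -> [575, 243]
  L2: h(575,243)=(575*31+243)%997=122 -> [122]
  root=122
After append 49 (leaves=[81, 58, 72, 5, 49]):
  L0: [81, 58, 72, 5, 49]
  L1: h(81,58)=(81*31+58)%997=575 h(72,5)=(72*31+5)%997=243 h(49,49)=(49*31+49)%997=571 -> [575, 243, 571]
  L2: h(575,243)=(575*31+243)%997=122 h(571,571)=(571*31+571)%997=326 -> [122, 326]
  L3: h(122,326)=(122*31+326)%997=120 -> [120]
  root=120
After append 38 (leaves=[81, 58, 72, 5, 49, 38]):
  L0: [81, 58, 72, 5, 49, 38]
  L1: h(81,58)=(81*31+58)%997=575 h(72,5)=(72*31+5)%997=243 h(49,38)=(49*31+38)%997=560 -> [575, 243, 560]
  L2: h(575,243)=(575*31+243)%997=122 h(560,560)=(560*31+560)%997=971 -> [122, 971]
  L3: h(122,971)=(122*31+971)%997=765 -> [765]
  root=765
After append 77 (leaves=[81, 58, 72, 5, 49, 38, 77]):
  L0: [81, 58, 72, 5, 49, 38, 77]
  L1: h(81,58)=(81*31+58)%997=575 h(72,5)=(72*31+5)%997=243 h(49,38)=(49*31+38)%997=560 h(77,77)=(77*31+77)%997=470 -> [575, 243, 560, 470]
  L2: h(575,243)=(575*31+243)%997=122 h(560,470)=(560*31+470)%997=881 -> [122, 881]
  L3: h(122,881)=(122*31+881)%997=675 -> [675]
  root=675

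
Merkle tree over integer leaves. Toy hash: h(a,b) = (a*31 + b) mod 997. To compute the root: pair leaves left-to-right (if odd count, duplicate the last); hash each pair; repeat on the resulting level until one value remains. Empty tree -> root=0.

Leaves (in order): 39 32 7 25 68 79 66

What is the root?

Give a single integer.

Answer: 831

Derivation:
L0: [39, 32, 7, 25, 68, 79, 66]
L1: h(39,32)=(39*31+32)%997=244 h(7,25)=(7*31+25)%997=242 h(68,79)=(68*31+79)%997=193 h(66,66)=(66*31+66)%997=118 -> [244, 242, 193, 118]
L2: h(244,242)=(244*31+242)%997=827 h(193,118)=(193*31+118)%997=119 -> [827, 119]
L3: h(827,119)=(827*31+119)%997=831 -> [831]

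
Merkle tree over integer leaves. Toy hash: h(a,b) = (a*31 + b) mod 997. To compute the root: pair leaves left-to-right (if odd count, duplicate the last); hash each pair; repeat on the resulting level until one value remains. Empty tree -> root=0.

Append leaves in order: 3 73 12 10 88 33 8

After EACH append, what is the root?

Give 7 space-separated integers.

Answer: 3 166 545 543 266 500 986

Derivation:
After append 3 (leaves=[3]):
  L0: [3]
  root=3
After append 73 (leaves=[3, 73]):
  L0: [3, 73]
  L1: h(3,73)=(3*31+73)%997=166 -> [166]
  root=166
After append 12 (leaves=[3, 73, 12]):
  L0: [3, 73, 12]
  L1: h(3,73)=(3*31+73)%997=166 h(12,12)=(12*31+12)%997=384 -> [166, 384]
  L2: h(166,384)=(166*31+384)%997=545 -> [545]
  root=545
After append 10 (leaves=[3, 73, 12, 10]):
  L0: [3, 73, 12, 10]
  L1: h(3,73)=(3*31+73)%997=166 h(12,10)=(12*31+10)%997=382 -> [166, 382]
  L2: h(166,382)=(166*31+382)%997=543 -> [543]
  root=543
After append 88 (leaves=[3, 73, 12, 10, 88]):
  L0: [3, 73, 12, 10, 88]
  L1: h(3,73)=(3*31+73)%997=166 h(12,10)=(12*31+10)%997=382 h(88,88)=(88*31+88)%997=822 -> [166, 382, 822]
  L2: h(166,382)=(166*31+382)%997=543 h(822,822)=(822*31+822)%997=382 -> [543, 382]
  L3: h(543,382)=(543*31+382)%997=266 -> [266]
  root=266
After append 33 (leaves=[3, 73, 12, 10, 88, 33]):
  L0: [3, 73, 12, 10, 88, 33]
  L1: h(3,73)=(3*31+73)%997=166 h(12,10)=(12*31+10)%997=382 h(88,33)=(88*31+33)%997=767 -> [166, 382, 767]
  L2: h(166,382)=(166*31+382)%997=543 h(767,767)=(767*31+767)%997=616 -> [543, 616]
  L3: h(543,616)=(543*31+616)%997=500 -> [500]
  root=500
After append 8 (leaves=[3, 73, 12, 10, 88, 33, 8]):
  L0: [3, 73, 12, 10, 88, 33, 8]
  L1: h(3,73)=(3*31+73)%997=166 h(12,10)=(12*31+10)%997=382 h(88,33)=(88*31+33)%997=767 h(8,8)=(8*31+8)%997=256 -> [166, 382, 767, 256]
  L2: h(166,382)=(166*31+382)%997=543 h(767,256)=(767*31+256)%997=105 -> [543, 105]
  L3: h(543,105)=(543*31+105)%997=986 -> [986]
  root=986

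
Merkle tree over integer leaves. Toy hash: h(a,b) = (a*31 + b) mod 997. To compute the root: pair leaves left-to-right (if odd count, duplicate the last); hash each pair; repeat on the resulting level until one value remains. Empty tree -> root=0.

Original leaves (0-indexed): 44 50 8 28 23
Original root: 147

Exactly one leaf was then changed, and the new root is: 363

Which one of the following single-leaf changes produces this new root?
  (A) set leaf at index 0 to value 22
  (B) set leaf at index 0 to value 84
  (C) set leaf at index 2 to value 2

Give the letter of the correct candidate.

Answer: C

Derivation:
Original leaves: [44, 50, 8, 28, 23]
Target new root: 363
Try each candidate change and compute the resulting root:
Candidate A: set leaf[0] = 22 -> leaves = [22, 50, 8, 28, 23]
  L0: [22, 50, 8, 28, 23]
  L1: h(22,50)=(22*31+50)%997=732 h(8,28)=(8*31+28)%997=276 h(23,23)=(23*31+23)%997=736 -> [732, 276, 736]
  L2: h(732,276)=(732*31+276)%997=37 h(736,736)=(736*31+736)%997=621 -> [37, 621]
  L3: h(37,621)=(37*31+621)%997=771 -> [771]
  root = 771 != target 363
Candidate B: set leaf[0] = 84 -> leaves = [84, 50, 8, 28, 23]
  L0: [84, 50, 8, 28, 23]
  L1: h(84,50)=(84*31+50)%997=660 h(8,28)=(8*31+28)%997=276 h(23,23)=(23*31+23)%997=736 -> [660, 276, 736]
  L2: h(660,276)=(660*31+276)%997=796 h(736,736)=(736*31+736)%997=621 -> [796, 621]
  L3: h(796,621)=(796*31+621)%997=372 -> [372]
  root = 372 != target 363
Candidate C: set leaf[2] = 2 -> leaves = [44, 50, 2, 28, 23]
  L0: [44, 50, 2, 28, 23]
  L1: h(44,50)=(44*31+50)%997=417 h(2,28)=(2*31+28)%997=90 h(23,23)=(23*31+23)%997=736 -> [417, 90, 736]
  L2: h(417,90)=(417*31+90)%997=56 h(736,736)=(736*31+736)%997=621 -> [56, 621]
  L3: h(56,621)=(56*31+621)%997=363 -> [363]
  root = 363 == target 363  ** MATCH **
Candidate C produces the target root.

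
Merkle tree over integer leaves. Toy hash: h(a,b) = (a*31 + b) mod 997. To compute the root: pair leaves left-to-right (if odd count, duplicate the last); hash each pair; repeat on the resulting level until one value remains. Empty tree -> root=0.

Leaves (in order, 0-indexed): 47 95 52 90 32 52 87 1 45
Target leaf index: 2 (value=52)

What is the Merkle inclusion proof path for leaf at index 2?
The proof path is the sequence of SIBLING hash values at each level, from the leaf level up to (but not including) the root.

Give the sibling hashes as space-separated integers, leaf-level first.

Answer: 90 555 167 994

Derivation:
L0 (leaves): [47, 95, 52, 90, 32, 52, 87, 1, 45], target index=2
L1: h(47,95)=(47*31+95)%997=555 [pair 0] h(52,90)=(52*31+90)%997=705 [pair 1] h(32,52)=(32*31+52)%997=47 [pair 2] h(87,1)=(87*31+1)%997=704 [pair 3] h(45,45)=(45*31+45)%997=443 [pair 4] -> [555, 705, 47, 704, 443]
  Sibling for proof at L0: 90
L2: h(555,705)=(555*31+705)%997=961 [pair 0] h(47,704)=(47*31+704)%997=167 [pair 1] h(443,443)=(443*31+443)%997=218 [pair 2] -> [961, 167, 218]
  Sibling for proof at L1: 555
L3: h(961,167)=(961*31+167)%997=48 [pair 0] h(218,218)=(218*31+218)%997=994 [pair 1] -> [48, 994]
  Sibling for proof at L2: 167
L4: h(48,994)=(48*31+994)%997=488 [pair 0] -> [488]
  Sibling for proof at L3: 994
Root: 488
Proof path (sibling hashes from leaf to root): [90, 555, 167, 994]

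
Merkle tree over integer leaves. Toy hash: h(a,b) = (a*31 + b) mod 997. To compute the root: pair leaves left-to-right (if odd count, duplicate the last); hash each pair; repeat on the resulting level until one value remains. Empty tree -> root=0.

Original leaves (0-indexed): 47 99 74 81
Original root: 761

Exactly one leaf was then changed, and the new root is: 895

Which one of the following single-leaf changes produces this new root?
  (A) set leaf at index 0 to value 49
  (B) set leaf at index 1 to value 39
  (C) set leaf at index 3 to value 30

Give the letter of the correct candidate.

Answer: B

Derivation:
Original leaves: [47, 99, 74, 81]
Target new root: 895
Try each candidate change and compute the resulting root:
Candidate A: set leaf[0] = 49 -> leaves = [49, 99, 74, 81]
  L0: [49, 99, 74, 81]
  L1: h(49,99)=(49*31+99)%997=621 h(74,81)=(74*31+81)%997=381 -> [621, 381]
  L2: h(621,381)=(621*31+381)%997=689 -> [689]
  root = 689 != target 895
Candidate B: set leaf[1] = 39 -> leaves = [47, 39, 74, 81]
  L0: [47, 39, 74, 81]
  L1: h(47,39)=(47*31+39)%997=499 h(74,81)=(74*31+81)%997=381 -> [499, 381]
  L2: h(499,381)=(499*31+381)%997=895 -> [895]
  root = 895 == target 895  ** MATCH **
Candidate C: set leaf[3] = 30 -> leaves = [47, 99, 74, 30]
  L0: [47, 99, 74, 30]
  L1: h(47,99)=(47*31+99)%997=559 h(74,30)=(74*31+30)%997=330 -> [559, 330]
  L2: h(559,330)=(559*31+330)%997=710 -> [710]
  root = 710 != target 895
Candidate B produces the target root.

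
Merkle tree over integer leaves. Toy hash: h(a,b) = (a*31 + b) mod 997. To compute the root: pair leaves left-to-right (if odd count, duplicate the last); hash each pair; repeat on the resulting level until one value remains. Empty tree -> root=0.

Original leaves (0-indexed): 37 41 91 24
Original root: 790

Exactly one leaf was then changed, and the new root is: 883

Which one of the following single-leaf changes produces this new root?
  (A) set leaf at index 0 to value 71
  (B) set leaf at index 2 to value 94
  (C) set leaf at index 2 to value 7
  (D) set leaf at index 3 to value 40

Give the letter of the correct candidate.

Answer: B

Derivation:
Original leaves: [37, 41, 91, 24]
Target new root: 883
Try each candidate change and compute the resulting root:
Candidate A: set leaf[0] = 71 -> leaves = [71, 41, 91, 24]
  L0: [71, 41, 91, 24]
  L1: h(71,41)=(71*31+41)%997=248 h(91,24)=(91*31+24)%997=851 -> [248, 851]
  L2: h(248,851)=(248*31+851)%997=563 -> [563]
  root = 563 != target 883
Candidate B: set leaf[2] = 94 -> leaves = [37, 41, 94, 24]
  L0: [37, 41, 94, 24]
  L1: h(37,41)=(37*31+41)%997=191 h(94,24)=(94*31+24)%997=944 -> [191, 944]
  L2: h(191,944)=(191*31+944)%997=883 -> [883]
  root = 883 == target 883  ** MATCH **
Candidate C: set leaf[2] = 7 -> leaves = [37, 41, 7, 24]
  L0: [37, 41, 7, 24]
  L1: h(37,41)=(37*31+41)%997=191 h(7,24)=(7*31+24)%997=241 -> [191, 241]
  L2: h(191,241)=(191*31+241)%997=180 -> [180]
  root = 180 != target 883
Candidate D: set leaf[3] = 40 -> leaves = [37, 41, 91, 40]
  L0: [37, 41, 91, 40]
  L1: h(37,41)=(37*31+41)%997=191 h(91,40)=(91*31+40)%997=867 -> [191, 867]
  L2: h(191,867)=(191*31+867)%997=806 -> [806]
  root = 806 != target 883
Candidate B produces the target root.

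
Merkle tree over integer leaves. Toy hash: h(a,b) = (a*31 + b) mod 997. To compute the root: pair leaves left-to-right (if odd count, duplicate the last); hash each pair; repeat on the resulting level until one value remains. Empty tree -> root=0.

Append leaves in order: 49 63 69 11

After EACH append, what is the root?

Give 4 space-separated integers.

After append 49 (leaves=[49]):
  L0: [49]
  root=49
After append 63 (leaves=[49, 63]):
  L0: [49, 63]
  L1: h(49,63)=(49*31+63)%997=585 -> [585]
  root=585
After append 69 (leaves=[49, 63, 69]):
  L0: [49, 63, 69]
  L1: h(49,63)=(49*31+63)%997=585 h(69,69)=(69*31+69)%997=214 -> [585, 214]
  L2: h(585,214)=(585*31+214)%997=403 -> [403]
  root=403
After append 11 (leaves=[49, 63, 69, 11]):
  L0: [49, 63, 69, 11]
  L1: h(49,63)=(49*31+63)%997=585 h(69,11)=(69*31+11)%997=156 -> [585, 156]
  L2: h(585,156)=(585*31+156)%997=345 -> [345]
  root=345

Answer: 49 585 403 345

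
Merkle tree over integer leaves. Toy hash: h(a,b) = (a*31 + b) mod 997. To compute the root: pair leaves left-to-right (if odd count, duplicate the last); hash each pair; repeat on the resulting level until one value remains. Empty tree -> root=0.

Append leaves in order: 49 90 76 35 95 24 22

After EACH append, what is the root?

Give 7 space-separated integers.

Answer: 49 612 467 426 816 538 267

Derivation:
After append 49 (leaves=[49]):
  L0: [49]
  root=49
After append 90 (leaves=[49, 90]):
  L0: [49, 90]
  L1: h(49,90)=(49*31+90)%997=612 -> [612]
  root=612
After append 76 (leaves=[49, 90, 76]):
  L0: [49, 90, 76]
  L1: h(49,90)=(49*31+90)%997=612 h(76,76)=(76*31+76)%997=438 -> [612, 438]
  L2: h(612,438)=(612*31+438)%997=467 -> [467]
  root=467
After append 35 (leaves=[49, 90, 76, 35]):
  L0: [49, 90, 76, 35]
  L1: h(49,90)=(49*31+90)%997=612 h(76,35)=(76*31+35)%997=397 -> [612, 397]
  L2: h(612,397)=(612*31+397)%997=426 -> [426]
  root=426
After append 95 (leaves=[49, 90, 76, 35, 95]):
  L0: [49, 90, 76, 35, 95]
  L1: h(49,90)=(49*31+90)%997=612 h(76,35)=(76*31+35)%997=397 h(95,95)=(95*31+95)%997=49 -> [612, 397, 49]
  L2: h(612,397)=(612*31+397)%997=426 h(49,49)=(49*31+49)%997=571 -> [426, 571]
  L3: h(426,571)=(426*31+571)%997=816 -> [816]
  root=816
After append 24 (leaves=[49, 90, 76, 35, 95, 24]):
  L0: [49, 90, 76, 35, 95, 24]
  L1: h(49,90)=(49*31+90)%997=612 h(76,35)=(76*31+35)%997=397 h(95,24)=(95*31+24)%997=975 -> [612, 397, 975]
  L2: h(612,397)=(612*31+397)%997=426 h(975,975)=(975*31+975)%997=293 -> [426, 293]
  L3: h(426,293)=(426*31+293)%997=538 -> [538]
  root=538
After append 22 (leaves=[49, 90, 76, 35, 95, 24, 22]):
  L0: [49, 90, 76, 35, 95, 24, 22]
  L1: h(49,90)=(49*31+90)%997=612 h(76,35)=(76*31+35)%997=397 h(95,24)=(95*31+24)%997=975 h(22,22)=(22*31+22)%997=704 -> [612, 397, 975, 704]
  L2: h(612,397)=(612*31+397)%997=426 h(975,704)=(975*31+704)%997=22 -> [426, 22]
  L3: h(426,22)=(426*31+22)%997=267 -> [267]
  root=267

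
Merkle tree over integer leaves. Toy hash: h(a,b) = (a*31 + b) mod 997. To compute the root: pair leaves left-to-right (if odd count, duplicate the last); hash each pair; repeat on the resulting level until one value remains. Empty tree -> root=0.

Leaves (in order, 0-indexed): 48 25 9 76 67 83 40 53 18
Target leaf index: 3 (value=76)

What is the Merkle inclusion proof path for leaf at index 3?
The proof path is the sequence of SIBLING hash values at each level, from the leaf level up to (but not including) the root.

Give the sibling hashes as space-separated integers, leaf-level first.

L0 (leaves): [48, 25, 9, 76, 67, 83, 40, 53, 18], target index=3
L1: h(48,25)=(48*31+25)%997=516 [pair 0] h(9,76)=(9*31+76)%997=355 [pair 1] h(67,83)=(67*31+83)%997=166 [pair 2] h(40,53)=(40*31+53)%997=296 [pair 3] h(18,18)=(18*31+18)%997=576 [pair 4] -> [516, 355, 166, 296, 576]
  Sibling for proof at L0: 9
L2: h(516,355)=(516*31+355)%997=399 [pair 0] h(166,296)=(166*31+296)%997=457 [pair 1] h(576,576)=(576*31+576)%997=486 [pair 2] -> [399, 457, 486]
  Sibling for proof at L1: 516
L3: h(399,457)=(399*31+457)%997=862 [pair 0] h(486,486)=(486*31+486)%997=597 [pair 1] -> [862, 597]
  Sibling for proof at L2: 457
L4: h(862,597)=(862*31+597)%997=400 [pair 0] -> [400]
  Sibling for proof at L3: 597
Root: 400
Proof path (sibling hashes from leaf to root): [9, 516, 457, 597]

Answer: 9 516 457 597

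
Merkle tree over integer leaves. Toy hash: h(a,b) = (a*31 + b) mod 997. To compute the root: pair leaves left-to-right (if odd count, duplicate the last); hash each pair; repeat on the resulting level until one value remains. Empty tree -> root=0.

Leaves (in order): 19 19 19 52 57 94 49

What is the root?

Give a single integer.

Answer: 413

Derivation:
L0: [19, 19, 19, 52, 57, 94, 49]
L1: h(19,19)=(19*31+19)%997=608 h(19,52)=(19*31+52)%997=641 h(57,94)=(57*31+94)%997=864 h(49,49)=(49*31+49)%997=571 -> [608, 641, 864, 571]
L2: h(608,641)=(608*31+641)%997=546 h(864,571)=(864*31+571)%997=436 -> [546, 436]
L3: h(546,436)=(546*31+436)%997=413 -> [413]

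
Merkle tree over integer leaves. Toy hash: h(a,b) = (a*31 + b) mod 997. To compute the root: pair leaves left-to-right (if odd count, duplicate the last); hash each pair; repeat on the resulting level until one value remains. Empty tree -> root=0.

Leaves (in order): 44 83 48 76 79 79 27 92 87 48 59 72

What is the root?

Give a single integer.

Answer: 666

Derivation:
L0: [44, 83, 48, 76, 79, 79, 27, 92, 87, 48, 59, 72]
L1: h(44,83)=(44*31+83)%997=450 h(48,76)=(48*31+76)%997=567 h(79,79)=(79*31+79)%997=534 h(27,92)=(27*31+92)%997=929 h(87,48)=(87*31+48)%997=751 h(59,72)=(59*31+72)%997=904 -> [450, 567, 534, 929, 751, 904]
L2: h(450,567)=(450*31+567)%997=559 h(534,929)=(534*31+929)%997=534 h(751,904)=(751*31+904)%997=257 -> [559, 534, 257]
L3: h(559,534)=(559*31+534)%997=914 h(257,257)=(257*31+257)%997=248 -> [914, 248]
L4: h(914,248)=(914*31+248)%997=666 -> [666]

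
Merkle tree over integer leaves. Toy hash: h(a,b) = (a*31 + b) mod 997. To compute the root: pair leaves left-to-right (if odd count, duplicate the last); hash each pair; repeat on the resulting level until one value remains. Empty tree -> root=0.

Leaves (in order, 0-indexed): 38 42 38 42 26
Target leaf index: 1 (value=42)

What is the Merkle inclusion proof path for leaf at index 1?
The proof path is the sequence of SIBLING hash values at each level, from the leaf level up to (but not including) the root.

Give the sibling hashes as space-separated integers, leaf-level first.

Answer: 38 223 702

Derivation:
L0 (leaves): [38, 42, 38, 42, 26], target index=1
L1: h(38,42)=(38*31+42)%997=223 [pair 0] h(38,42)=(38*31+42)%997=223 [pair 1] h(26,26)=(26*31+26)%997=832 [pair 2] -> [223, 223, 832]
  Sibling for proof at L0: 38
L2: h(223,223)=(223*31+223)%997=157 [pair 0] h(832,832)=(832*31+832)%997=702 [pair 1] -> [157, 702]
  Sibling for proof at L1: 223
L3: h(157,702)=(157*31+702)%997=584 [pair 0] -> [584]
  Sibling for proof at L2: 702
Root: 584
Proof path (sibling hashes from leaf to root): [38, 223, 702]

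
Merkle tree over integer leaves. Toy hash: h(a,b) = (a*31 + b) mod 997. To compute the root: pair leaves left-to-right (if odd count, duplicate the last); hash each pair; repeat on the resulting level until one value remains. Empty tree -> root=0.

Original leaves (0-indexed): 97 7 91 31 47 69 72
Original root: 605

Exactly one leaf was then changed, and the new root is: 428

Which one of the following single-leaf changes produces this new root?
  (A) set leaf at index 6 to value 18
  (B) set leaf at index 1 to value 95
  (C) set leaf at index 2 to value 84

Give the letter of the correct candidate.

Original leaves: [97, 7, 91, 31, 47, 69, 72]
Target new root: 428
Try each candidate change and compute the resulting root:
Candidate A: set leaf[6] = 18 -> leaves = [97, 7, 91, 31, 47, 69, 18]
  L0: [97, 7, 91, 31, 47, 69, 18]
  L1: h(97,7)=(97*31+7)%997=23 h(91,31)=(91*31+31)%997=858 h(47,69)=(47*31+69)%997=529 h(18,18)=(18*31+18)%997=576 -> [23, 858, 529, 576]
  L2: h(23,858)=(23*31+858)%997=574 h(529,576)=(529*31+576)%997=26 -> [574, 26]
  L3: h(574,26)=(574*31+26)%997=871 -> [871]
  root = 871 != target 428
Candidate B: set leaf[1] = 95 -> leaves = [97, 95, 91, 31, 47, 69, 72]
  L0: [97, 95, 91, 31, 47, 69, 72]
  L1: h(97,95)=(97*31+95)%997=111 h(91,31)=(91*31+31)%997=858 h(47,69)=(47*31+69)%997=529 h(72,72)=(72*31+72)%997=310 -> [111, 858, 529, 310]
  L2: h(111,858)=(111*31+858)%997=311 h(529,310)=(529*31+310)%997=757 -> [311, 757]
  L3: h(311,757)=(311*31+757)%997=428 -> [428]
  root = 428 == target 428  ** MATCH **
Candidate C: set leaf[2] = 84 -> leaves = [97, 7, 84, 31, 47, 69, 72]
  L0: [97, 7, 84, 31, 47, 69, 72]
  L1: h(97,7)=(97*31+7)%997=23 h(84,31)=(84*31+31)%997=641 h(47,69)=(47*31+69)%997=529 h(72,72)=(72*31+72)%997=310 -> [23, 641, 529, 310]
  L2: h(23,641)=(23*31+641)%997=357 h(529,310)=(529*31+310)%997=757 -> [357, 757]
  L3: h(357,757)=(357*31+757)%997=857 -> [857]
  root = 857 != target 428
Candidate B produces the target root.

Answer: B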